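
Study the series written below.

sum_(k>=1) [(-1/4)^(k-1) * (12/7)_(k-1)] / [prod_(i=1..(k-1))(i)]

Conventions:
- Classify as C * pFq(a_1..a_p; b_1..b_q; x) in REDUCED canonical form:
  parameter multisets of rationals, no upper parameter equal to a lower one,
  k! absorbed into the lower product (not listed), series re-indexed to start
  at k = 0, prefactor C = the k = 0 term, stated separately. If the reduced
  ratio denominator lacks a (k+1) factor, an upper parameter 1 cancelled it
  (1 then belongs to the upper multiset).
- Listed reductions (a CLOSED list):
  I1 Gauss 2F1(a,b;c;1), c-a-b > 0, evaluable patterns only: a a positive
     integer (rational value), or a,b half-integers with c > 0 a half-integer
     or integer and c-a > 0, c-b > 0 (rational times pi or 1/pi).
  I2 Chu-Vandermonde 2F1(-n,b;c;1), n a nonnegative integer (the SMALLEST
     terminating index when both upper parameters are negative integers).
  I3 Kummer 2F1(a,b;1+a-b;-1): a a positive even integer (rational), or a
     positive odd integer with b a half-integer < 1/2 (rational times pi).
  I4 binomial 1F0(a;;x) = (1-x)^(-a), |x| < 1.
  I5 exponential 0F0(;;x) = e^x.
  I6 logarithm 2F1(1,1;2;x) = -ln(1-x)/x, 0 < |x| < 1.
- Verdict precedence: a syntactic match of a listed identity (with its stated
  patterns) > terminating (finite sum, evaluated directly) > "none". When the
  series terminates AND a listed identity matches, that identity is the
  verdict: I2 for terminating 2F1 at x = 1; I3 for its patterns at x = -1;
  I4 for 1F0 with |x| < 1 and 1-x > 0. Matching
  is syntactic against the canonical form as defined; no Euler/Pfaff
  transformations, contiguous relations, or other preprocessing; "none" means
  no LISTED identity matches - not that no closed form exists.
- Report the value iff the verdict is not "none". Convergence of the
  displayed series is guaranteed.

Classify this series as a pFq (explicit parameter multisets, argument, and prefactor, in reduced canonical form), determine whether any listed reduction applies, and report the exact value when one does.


At argument -1/4: a 1F0 with upper {12/7}, lower {-}, scaled by C = 1. Verdict: this is the I4 binomial reduction (the 1F0 binomial series: exponent -12/7, x = -1/4). Exact value: (5/4)^(-12/7).

Structural cue: x = (-1/4) and the product of the first k integers (prefactor 1) is k!.
Adjacent-term ratio: r(k) = (-1/4) * (k+12/7) / [(k+1)] - rational; roots negated = parameters, x = (-1/4), C = 1.


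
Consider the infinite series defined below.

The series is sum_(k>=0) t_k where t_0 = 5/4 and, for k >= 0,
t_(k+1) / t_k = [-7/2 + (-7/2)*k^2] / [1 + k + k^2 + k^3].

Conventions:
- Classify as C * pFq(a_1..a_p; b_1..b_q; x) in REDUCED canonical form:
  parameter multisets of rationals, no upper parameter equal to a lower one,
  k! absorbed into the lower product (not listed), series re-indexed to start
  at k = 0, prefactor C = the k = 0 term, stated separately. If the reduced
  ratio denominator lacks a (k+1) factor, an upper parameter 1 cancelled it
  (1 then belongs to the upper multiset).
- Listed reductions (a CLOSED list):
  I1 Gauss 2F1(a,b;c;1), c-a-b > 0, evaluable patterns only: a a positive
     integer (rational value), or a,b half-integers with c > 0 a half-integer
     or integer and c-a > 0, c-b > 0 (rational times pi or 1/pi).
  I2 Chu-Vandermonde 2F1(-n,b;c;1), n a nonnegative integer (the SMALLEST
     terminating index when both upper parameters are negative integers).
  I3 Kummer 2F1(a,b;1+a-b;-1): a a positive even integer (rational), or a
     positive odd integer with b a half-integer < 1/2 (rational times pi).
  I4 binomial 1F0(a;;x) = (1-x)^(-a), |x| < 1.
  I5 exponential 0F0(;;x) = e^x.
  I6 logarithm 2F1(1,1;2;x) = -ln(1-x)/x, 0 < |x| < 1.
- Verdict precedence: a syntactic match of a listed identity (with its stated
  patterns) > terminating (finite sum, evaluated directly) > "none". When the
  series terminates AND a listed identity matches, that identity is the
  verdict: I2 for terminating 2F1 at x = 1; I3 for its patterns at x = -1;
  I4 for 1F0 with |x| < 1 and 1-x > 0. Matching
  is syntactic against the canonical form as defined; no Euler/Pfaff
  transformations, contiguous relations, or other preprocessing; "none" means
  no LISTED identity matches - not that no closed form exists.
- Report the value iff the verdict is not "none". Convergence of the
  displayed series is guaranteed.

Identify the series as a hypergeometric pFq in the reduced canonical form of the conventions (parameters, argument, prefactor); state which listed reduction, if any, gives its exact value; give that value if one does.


With C = 5/4: the canonical form is 0F0(-; -; -7/2). Verdict: the I5 exponential reduction matches (the 0F0 exponential series at x = -7/2). Hence: (5/4) * e^(-7/2).

The tell: from the first term 5/4: the expanded ratio factors over Q; prefactor 5/4, roots give parameters.
Step ratio: r(k) = (-7/2) * 1 / [(k+1)] - rational in k, leading ratio (-7/2); with t_0 = 5/4, classification follows.


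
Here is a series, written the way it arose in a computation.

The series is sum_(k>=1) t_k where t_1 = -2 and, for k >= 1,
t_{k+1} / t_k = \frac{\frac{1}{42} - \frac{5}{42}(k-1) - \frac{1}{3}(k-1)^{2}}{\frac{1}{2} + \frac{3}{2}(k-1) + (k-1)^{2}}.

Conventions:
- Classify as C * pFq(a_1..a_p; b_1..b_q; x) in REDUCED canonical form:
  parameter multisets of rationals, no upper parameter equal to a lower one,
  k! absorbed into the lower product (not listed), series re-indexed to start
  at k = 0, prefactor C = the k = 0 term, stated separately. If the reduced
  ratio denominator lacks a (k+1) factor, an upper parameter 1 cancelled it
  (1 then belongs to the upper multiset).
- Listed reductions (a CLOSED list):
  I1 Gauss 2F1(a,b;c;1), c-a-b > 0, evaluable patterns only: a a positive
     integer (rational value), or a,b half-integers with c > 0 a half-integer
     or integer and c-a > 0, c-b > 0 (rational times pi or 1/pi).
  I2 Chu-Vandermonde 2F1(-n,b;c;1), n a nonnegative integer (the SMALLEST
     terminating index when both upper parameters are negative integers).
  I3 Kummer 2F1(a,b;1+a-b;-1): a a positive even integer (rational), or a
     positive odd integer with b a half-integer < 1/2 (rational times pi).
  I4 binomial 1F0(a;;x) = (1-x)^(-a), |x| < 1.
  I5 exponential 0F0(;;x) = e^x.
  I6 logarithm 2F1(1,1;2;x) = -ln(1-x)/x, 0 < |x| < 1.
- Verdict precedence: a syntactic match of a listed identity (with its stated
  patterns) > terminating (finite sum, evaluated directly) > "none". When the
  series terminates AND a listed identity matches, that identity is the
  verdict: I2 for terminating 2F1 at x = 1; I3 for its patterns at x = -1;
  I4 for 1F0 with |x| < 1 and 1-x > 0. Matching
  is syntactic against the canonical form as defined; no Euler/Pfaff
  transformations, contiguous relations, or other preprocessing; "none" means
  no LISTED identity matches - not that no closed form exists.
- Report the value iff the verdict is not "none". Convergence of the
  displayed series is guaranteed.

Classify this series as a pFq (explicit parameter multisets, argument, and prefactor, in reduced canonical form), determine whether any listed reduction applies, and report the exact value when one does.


x = -\frac{1}{3} here; the reduced form reads 1F0, upper {-\frac{1}{7}}, lower {-}, C = -2. Verdict: binomial (I4) fires (the 1F0 binomial series: exponent 1/7, x = -\frac{1}{3}). Its exact value is \left(-2\right) \cdot \left(\frac{4}{3}\right)^{\frac{1}{7}}.

Structural cue: with t_0 = -2, the ratio is unreduced: k + 1/2 divides both sides (C = -2, x = -1/3).
Ratio: r(k) = -\frac{1}{3} * (k-\frac{1}{7}) / [(k+1)] - rational in k, leading ratio -\frac{1}{3}; with t_0 = -2, classification follows.


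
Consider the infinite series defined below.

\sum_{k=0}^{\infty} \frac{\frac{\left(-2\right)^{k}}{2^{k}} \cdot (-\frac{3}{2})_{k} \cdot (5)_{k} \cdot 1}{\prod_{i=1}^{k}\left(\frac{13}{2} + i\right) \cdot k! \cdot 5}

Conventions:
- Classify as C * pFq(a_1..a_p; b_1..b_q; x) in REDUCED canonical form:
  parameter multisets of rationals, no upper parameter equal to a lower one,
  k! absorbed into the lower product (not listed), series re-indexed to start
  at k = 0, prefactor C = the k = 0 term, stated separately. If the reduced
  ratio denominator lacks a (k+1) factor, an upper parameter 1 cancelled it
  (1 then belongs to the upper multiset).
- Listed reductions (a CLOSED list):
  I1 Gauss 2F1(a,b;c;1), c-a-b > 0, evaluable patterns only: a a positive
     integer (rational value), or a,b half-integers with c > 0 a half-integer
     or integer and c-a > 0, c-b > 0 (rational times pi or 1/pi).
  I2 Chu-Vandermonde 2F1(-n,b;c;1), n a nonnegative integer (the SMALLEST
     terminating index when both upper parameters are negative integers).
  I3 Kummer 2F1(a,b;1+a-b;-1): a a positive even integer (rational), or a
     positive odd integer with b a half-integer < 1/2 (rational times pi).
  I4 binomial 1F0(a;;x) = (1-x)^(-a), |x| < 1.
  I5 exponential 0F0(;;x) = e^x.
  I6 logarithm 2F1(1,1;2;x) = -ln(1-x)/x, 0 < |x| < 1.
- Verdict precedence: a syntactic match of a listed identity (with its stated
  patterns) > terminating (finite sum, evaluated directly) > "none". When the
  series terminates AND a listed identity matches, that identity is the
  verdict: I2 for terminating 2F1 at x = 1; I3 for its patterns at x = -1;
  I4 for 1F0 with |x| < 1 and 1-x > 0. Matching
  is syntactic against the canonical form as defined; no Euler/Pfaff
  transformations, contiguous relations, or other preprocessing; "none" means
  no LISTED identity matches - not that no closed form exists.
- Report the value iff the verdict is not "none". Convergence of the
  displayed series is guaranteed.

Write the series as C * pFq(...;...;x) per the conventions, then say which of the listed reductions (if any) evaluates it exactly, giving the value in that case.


This is \frac{1}{5} * 2F1(-\frac{3}{2}, 5; \frac{15}{2}; -1) in reduced canonical form. Verdict: the Kummer evaluation I3 matches (x = -1; c = \frac{15}{2} equals 1+a-b for upper {-\frac{3}{2}, 5}: listed pattern). Value: \frac{9009}{65536} \cdot \pi.

First insight: x = -1 and the two k-th powers (prefactor 1/5) combine into one argument.
Consecutive-term ratio: r(k) = -1 * (k-\frac{3}{2}) (k+5) / [(k+\frac{15}{2}) (k+1)] - rational; roots negated = parameters, x = -1, C = \frac{1}{5}.


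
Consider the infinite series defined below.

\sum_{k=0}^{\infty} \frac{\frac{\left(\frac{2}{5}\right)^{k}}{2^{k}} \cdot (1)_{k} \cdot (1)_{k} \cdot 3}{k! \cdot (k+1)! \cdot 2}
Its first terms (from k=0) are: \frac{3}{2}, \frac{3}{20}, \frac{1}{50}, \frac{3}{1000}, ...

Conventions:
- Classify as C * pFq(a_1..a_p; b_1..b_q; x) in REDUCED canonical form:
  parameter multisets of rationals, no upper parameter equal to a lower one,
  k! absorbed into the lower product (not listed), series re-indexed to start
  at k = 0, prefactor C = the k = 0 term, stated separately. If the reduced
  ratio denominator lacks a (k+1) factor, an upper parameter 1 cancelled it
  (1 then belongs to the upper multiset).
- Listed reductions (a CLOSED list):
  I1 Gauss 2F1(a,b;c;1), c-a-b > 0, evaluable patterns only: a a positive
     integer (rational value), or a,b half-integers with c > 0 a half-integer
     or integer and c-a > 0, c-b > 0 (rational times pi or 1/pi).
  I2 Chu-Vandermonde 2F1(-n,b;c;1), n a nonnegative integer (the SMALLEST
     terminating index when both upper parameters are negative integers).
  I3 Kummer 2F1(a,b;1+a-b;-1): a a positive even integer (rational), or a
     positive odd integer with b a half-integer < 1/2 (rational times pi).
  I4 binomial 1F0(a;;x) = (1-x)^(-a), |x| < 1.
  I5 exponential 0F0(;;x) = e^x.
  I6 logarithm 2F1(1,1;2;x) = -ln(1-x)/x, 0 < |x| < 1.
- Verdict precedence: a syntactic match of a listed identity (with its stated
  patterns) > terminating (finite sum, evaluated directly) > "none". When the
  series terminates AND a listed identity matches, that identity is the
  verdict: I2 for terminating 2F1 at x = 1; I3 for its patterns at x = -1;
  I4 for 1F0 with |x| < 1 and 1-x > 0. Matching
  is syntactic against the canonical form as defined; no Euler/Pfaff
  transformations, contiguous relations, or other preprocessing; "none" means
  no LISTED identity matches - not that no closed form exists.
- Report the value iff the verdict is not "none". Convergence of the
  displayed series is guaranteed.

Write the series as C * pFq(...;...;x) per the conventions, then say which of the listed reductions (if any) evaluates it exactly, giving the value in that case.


Reduced: x = \frac{1}{5}, 2F1, upper = {1, 1}, lower = {2}, C = \frac{3}{2}. Verdict: logarithm (I6) fires (the logarithm: parameters (1,1;2), x = \frac{1}{5}). Its exact value is \left(-\frac{15}{2}\right) \cdot \ln\left(\frac{4}{5}\right).

Key step: t_0 = \frac{3}{2} here, and the two k-th powers (prefactor 3/2) combine into one argument.
Ratio: r(k) = \frac{1}{5} * (k+1) (k+1) / [(k+2) (k+1)] ; factor over Q: parameters, x = \frac{1}{5}, and C = \frac{3}{2}.


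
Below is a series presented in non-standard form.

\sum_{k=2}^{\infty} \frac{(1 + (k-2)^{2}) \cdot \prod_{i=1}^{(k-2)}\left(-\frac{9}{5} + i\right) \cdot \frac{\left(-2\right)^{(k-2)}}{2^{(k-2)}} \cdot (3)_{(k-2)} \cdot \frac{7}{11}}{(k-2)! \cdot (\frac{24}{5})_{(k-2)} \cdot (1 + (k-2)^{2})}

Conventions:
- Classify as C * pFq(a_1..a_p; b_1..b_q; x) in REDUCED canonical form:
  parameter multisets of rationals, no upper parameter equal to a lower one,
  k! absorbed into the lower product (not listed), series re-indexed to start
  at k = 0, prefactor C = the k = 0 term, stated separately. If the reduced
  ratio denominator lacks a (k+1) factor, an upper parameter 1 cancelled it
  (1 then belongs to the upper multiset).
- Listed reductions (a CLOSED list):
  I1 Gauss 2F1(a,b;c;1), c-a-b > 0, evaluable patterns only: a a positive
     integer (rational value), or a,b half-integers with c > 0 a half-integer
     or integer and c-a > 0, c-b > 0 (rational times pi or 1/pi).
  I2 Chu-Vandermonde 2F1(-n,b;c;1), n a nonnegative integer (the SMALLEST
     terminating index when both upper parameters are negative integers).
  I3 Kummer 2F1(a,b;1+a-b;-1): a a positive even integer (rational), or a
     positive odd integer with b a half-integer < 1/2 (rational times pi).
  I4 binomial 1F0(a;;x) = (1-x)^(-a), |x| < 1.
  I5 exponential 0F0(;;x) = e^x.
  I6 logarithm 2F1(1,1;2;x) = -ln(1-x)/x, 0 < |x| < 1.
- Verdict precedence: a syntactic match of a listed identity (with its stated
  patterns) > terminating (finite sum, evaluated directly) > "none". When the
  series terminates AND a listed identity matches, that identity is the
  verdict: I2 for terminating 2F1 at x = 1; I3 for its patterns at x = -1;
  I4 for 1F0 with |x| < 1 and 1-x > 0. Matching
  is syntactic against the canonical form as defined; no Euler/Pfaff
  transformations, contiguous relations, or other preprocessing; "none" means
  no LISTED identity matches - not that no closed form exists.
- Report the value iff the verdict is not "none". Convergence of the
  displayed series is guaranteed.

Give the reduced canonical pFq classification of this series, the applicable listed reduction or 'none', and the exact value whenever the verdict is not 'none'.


The tell: t_0 = \frac{7}{11} here, and k^2 + 1 divides numerator and denominator alike; prefactor 7/11 after cancelling.
Term ratio: r(k) = -1 * (k-\frac{4}{5}) (k+3) / [(k+\frac{24}{5}) (k+1)] - poly over poly, x = -1 from leading terms; C = \frac{7}{11} at k = 0.

The series (x = -1) is 2F1: upper {-\frac{4}{5}, 3}, lower {\frac{24}{5}}, prefactor \frac{7}{11}. Verdict: none - at argument -1 the multisets {-\frac{4}{5}, 3} ; {\frac{24}{5}} match no listed identity.


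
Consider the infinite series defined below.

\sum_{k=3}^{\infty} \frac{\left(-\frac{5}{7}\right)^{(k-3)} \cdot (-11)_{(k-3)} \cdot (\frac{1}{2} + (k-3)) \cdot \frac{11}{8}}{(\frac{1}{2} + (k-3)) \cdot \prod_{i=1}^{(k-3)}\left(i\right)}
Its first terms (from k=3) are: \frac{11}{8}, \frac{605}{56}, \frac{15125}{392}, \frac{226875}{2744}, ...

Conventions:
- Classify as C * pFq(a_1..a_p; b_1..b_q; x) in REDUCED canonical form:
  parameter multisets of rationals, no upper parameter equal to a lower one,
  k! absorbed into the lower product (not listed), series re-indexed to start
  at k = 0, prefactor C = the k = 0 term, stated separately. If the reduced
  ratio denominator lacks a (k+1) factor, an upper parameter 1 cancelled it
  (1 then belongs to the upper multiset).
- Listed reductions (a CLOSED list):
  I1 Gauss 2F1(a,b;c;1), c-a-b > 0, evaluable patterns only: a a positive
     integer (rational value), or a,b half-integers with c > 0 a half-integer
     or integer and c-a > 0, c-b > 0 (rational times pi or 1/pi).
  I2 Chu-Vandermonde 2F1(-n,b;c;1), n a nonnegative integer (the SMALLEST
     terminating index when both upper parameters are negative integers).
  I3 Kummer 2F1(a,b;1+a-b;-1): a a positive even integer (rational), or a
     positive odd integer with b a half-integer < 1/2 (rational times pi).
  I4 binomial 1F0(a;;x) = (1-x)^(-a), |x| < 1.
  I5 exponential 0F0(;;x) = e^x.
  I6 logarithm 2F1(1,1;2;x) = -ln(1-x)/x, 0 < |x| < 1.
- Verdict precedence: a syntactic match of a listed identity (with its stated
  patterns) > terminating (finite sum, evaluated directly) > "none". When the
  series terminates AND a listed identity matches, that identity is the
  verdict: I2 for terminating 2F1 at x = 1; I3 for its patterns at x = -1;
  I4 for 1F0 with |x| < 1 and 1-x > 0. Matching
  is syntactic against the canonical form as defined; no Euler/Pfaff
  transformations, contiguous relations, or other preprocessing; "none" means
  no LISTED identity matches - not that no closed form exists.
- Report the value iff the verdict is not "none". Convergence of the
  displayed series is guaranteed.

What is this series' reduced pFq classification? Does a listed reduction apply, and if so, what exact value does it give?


The tell: t_0 being \frac{11}{8}, the product of the first k integers (prefactor 11/8) is k!.
Adjacent-term ratio: r(k) = -\frac{5}{7} * (k-11) / [(k+1)] - rational; roots negated = parameters, x = -\frac{5}{7}, C = \frac{11}{8}.

The series (x = -\frac{5}{7}) is 1F0: upper {-11}, lower {-}, prefactor \frac{11}{8}. Verdict: binomial (I4) fires (the 1F0 binomial series: exponent 11, x = -\frac{5}{7}). Exact value: \frac{1021636509696}{1977326743}.


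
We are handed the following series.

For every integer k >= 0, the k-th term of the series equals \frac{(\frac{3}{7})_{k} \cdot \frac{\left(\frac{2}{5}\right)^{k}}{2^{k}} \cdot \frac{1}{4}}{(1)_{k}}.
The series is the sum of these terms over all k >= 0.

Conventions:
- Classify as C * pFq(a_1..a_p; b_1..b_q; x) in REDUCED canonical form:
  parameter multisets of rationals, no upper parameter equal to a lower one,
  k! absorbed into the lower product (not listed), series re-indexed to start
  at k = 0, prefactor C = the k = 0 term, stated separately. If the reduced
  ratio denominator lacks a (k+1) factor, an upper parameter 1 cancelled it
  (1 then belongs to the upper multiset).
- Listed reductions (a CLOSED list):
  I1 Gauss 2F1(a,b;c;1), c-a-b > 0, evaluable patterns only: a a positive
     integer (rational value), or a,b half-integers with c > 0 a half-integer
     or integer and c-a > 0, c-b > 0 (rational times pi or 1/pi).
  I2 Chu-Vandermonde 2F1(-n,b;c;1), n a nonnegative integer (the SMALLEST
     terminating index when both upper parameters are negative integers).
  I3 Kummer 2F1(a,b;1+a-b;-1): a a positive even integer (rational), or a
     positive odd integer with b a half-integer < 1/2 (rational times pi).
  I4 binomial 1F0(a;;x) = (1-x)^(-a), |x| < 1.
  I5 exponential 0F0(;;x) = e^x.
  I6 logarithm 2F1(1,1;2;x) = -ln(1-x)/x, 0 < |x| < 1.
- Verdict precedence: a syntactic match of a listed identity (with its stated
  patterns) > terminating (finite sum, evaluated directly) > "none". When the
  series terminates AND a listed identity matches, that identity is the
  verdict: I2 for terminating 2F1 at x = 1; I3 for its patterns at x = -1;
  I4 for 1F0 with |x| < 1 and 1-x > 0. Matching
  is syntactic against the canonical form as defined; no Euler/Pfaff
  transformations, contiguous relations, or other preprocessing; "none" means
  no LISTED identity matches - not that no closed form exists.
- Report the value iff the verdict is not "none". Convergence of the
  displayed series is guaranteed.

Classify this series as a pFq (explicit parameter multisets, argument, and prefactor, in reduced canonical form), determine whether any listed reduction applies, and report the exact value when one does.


Canonical form: C = \frac{1}{4} times 1F0 with upper {\frac{3}{7}}, lower {-}, x = \frac{1}{5}. Verdict (x = \frac{1}{5}): the binomial series (I4) applies (the 1F0 binomial series: exponent -3/7, x = \frac{1}{5}). Hence: \frac{1}{4} \cdot \left(\frac{4}{5}\right)^{-\frac{3}{7}}.

Key step: t_0 = \frac{1}{4} here, and the two k-th powers (prefactor 1/4) combine into one argument.
Ratio: r(k) = \frac{1}{5} * (k+\frac{3}{7}) / [(k+1)] - rational; roots negated = parameters, x = \frac{1}{5}, C = \frac{1}{4}.


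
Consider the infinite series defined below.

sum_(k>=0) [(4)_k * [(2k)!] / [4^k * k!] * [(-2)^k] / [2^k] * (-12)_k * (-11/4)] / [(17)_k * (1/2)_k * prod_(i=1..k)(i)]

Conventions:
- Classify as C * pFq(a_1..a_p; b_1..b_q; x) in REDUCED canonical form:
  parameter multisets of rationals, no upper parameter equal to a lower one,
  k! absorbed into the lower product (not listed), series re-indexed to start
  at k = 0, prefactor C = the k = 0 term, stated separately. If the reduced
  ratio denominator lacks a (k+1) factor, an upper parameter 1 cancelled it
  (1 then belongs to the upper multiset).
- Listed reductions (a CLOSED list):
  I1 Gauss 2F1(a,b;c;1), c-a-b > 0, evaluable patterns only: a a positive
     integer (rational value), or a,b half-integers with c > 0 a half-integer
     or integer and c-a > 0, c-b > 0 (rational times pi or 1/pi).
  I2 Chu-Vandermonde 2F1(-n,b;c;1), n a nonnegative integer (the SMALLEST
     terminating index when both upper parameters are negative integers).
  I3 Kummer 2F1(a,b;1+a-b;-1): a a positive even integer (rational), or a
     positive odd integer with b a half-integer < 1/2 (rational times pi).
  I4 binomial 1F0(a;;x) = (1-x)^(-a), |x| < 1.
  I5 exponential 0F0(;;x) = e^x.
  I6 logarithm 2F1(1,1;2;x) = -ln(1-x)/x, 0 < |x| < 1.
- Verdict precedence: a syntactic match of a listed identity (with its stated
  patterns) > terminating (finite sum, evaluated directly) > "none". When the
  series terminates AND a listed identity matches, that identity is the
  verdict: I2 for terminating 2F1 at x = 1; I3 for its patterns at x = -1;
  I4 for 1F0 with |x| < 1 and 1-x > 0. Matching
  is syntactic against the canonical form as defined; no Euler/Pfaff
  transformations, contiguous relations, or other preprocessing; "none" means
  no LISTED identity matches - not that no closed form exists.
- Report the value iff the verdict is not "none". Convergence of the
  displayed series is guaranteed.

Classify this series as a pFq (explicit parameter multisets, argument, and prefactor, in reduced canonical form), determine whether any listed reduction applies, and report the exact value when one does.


This is -11/4 * 2F1(-12, 4; 17; -1) in reduced canonical form. Verdict: this is Kummer (I3) (x = -1; c = 17 equals 1+a-b for upper {-12, 4}: listed pattern). Sum: -55.

Key observation: t_0 being -11/4, the parameter 1/2 appears in both the upper and lower lists and cancels.
Step ratio: r(k) = (-1) * (k-12) (k+4) / [(k+17) (k+1)] - rational in k, leading ratio (-1); with t_0 = -11/4, classification follows.


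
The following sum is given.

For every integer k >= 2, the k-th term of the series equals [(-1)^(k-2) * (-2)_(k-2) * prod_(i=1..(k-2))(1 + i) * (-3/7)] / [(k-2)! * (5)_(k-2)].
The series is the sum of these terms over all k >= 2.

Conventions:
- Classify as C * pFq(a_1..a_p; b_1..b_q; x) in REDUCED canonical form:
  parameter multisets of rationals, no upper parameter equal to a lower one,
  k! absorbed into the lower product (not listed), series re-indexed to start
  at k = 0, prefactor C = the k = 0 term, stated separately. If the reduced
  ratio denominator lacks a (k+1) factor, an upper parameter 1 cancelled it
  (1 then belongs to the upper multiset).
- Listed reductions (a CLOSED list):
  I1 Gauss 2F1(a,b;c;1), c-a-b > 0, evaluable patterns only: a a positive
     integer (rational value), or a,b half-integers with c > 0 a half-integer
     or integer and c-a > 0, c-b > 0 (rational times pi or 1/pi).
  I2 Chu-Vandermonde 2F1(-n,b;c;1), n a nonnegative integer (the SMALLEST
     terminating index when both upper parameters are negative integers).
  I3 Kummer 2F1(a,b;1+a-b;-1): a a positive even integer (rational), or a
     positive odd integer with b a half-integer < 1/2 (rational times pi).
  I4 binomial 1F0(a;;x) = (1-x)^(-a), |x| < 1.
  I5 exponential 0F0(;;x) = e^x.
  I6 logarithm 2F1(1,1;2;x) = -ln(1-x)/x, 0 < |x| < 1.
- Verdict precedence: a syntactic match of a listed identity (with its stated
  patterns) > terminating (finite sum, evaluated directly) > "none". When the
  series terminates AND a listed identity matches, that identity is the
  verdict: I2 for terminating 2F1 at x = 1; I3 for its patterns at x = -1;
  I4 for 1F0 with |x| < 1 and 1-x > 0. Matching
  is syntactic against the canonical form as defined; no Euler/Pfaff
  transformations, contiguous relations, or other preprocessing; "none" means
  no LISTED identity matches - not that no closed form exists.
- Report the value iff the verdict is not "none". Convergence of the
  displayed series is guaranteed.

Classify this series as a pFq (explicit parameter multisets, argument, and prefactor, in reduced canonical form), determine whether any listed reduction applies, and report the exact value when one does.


x = -1 here; the reduced form reads 2F1, upper {-2, 2}, lower {5}, C = -3/7. Verdict: Kummer (I3) matches (x = -1; c = 5 equals 1+a-b for upper {-2, 2}: listed pattern). Its exact value is -6/7.

Structural cue: from the first term -3/7: the running product (C = -3/7) telescopes to a rising factorial.
Step ratio: r(k) = (-1) * (k-2) (k+2) / [(k+5) (k+1)] - rational; roots negated = parameters, x = (-1), C = -3/7.


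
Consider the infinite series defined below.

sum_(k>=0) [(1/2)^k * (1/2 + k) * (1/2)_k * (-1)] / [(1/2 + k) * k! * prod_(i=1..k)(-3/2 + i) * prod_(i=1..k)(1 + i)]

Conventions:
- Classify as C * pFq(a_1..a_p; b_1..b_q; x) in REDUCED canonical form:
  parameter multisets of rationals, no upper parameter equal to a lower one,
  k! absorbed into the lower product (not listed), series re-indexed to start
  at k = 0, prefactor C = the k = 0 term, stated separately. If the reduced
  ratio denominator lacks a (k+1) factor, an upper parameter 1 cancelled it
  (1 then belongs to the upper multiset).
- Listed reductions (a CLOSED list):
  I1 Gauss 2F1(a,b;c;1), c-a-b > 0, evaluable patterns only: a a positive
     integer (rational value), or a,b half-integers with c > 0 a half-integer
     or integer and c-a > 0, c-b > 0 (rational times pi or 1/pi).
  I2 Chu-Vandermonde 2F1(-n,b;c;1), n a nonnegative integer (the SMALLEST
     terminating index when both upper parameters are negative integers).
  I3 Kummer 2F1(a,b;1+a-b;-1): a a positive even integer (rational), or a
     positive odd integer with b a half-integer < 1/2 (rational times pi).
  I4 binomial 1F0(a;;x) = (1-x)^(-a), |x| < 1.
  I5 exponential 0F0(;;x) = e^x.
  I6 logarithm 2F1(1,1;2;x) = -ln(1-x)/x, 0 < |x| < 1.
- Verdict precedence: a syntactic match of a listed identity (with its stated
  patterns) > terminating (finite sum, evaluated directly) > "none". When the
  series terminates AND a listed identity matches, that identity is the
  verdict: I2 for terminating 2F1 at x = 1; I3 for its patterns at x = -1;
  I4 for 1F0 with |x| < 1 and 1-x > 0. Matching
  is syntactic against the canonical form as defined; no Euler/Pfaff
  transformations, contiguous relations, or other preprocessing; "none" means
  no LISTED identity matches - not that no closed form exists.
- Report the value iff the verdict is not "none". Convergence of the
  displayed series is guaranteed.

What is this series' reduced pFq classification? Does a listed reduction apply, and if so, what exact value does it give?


With C = -1: the canonical form is 1F2(1/2; -1/2, 2; 1/2). Verdict: none. A 1F2 with upper {1/2} fits none of I1-I6 at x = 1/2; the sum runs forever.

Key observation: with t_0 = -1, the lower running product (C = -1) is a rising factorial.
Ratio: r(k) = (1/2) * (k+1/2) / [(k-1/2) (k+2) (k+1)] - rational in k. x = (1/2); t_0 = -1; negate the roots.


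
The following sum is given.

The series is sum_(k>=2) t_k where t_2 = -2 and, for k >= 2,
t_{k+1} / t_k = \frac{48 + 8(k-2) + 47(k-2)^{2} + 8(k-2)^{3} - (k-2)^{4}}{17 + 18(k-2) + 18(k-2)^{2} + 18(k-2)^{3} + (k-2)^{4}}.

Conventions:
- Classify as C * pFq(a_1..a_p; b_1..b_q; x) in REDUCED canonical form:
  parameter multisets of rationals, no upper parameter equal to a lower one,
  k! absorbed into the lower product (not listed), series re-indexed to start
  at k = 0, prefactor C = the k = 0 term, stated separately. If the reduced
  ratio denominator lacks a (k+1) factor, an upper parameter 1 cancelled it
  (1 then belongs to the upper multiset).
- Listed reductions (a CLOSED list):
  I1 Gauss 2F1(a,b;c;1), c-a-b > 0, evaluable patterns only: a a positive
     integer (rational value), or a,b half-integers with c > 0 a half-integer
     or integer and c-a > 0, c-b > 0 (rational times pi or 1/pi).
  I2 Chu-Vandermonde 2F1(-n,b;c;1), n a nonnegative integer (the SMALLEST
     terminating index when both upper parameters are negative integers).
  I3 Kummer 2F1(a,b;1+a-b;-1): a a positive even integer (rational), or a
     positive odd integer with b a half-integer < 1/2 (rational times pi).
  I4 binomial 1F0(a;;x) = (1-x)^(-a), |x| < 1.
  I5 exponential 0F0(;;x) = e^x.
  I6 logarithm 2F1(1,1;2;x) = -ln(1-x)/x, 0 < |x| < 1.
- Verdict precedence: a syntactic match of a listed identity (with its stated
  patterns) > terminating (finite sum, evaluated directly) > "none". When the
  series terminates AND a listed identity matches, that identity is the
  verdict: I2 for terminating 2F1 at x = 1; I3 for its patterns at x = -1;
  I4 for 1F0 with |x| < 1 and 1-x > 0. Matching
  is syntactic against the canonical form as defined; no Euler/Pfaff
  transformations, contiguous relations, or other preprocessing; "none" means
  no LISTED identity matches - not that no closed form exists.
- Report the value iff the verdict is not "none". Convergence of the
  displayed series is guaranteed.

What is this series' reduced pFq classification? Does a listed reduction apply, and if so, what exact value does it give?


This is -2 * 2F1(-12, 4; 17; -1) in reduced canonical form. Verdict: the Kummer evaluation I3 matches (x = -1; c = 17 equals 1+a-b for upper {-12, 4}: listed pattern). Value: -40.

The tell: with t_0 = -2, the ratio is unreduced: k^2 + 1 divides both sides (C = -2).
Term ratio: r(k) = -1 * (k-12) (k+4) / [(k+17) (k+1)] - rational; roots negated = parameters, x = -1, C = -2.


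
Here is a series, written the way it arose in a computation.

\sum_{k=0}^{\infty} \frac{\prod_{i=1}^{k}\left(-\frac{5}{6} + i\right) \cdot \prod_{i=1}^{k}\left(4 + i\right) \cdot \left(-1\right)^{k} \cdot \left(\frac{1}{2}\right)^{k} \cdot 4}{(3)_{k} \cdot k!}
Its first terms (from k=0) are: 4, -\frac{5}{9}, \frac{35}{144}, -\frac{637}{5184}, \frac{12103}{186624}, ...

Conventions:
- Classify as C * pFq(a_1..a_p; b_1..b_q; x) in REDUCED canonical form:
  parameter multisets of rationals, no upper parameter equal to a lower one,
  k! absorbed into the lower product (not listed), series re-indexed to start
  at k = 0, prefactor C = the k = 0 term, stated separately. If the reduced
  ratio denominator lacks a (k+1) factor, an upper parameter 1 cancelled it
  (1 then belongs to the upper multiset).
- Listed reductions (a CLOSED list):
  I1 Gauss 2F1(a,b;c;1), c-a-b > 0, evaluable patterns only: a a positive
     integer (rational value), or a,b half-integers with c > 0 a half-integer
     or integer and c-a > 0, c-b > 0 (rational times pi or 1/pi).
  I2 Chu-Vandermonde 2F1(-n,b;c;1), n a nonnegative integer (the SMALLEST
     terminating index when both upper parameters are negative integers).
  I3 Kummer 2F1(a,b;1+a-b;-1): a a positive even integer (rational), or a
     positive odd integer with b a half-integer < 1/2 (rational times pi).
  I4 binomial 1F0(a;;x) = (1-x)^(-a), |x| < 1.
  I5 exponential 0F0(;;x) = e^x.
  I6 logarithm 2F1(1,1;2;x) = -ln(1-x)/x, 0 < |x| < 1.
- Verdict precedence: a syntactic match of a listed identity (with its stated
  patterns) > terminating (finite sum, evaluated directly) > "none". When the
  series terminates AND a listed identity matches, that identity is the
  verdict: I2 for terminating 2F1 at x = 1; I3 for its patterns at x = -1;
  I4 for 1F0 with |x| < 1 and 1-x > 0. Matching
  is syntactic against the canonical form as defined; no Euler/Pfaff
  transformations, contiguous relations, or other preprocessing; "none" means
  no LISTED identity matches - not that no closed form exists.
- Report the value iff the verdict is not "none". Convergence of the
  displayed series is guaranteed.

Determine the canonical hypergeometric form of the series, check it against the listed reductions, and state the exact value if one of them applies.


Key observation: t_0 = 4 here, and the (-1)^k factor (C = 4) folds into the argument's sign.
Term ratio: r(k) = -\frac{1}{2} * (k+\frac{1}{6}) (k+5) / [(k+3) (k+1)] - rational in k. x = -\frac{1}{2}; t_0 = 4; negate the roots.

Classification (C = 4): 2F1 with upper {\frac{1}{6}, 5}, lower {3}, argument x = -\frac{1}{2}. Verdict: no listed reduction: x = -\frac{1}{2} and upper {\frac{1}{6}, 5} fail every I1-I6 pattern.


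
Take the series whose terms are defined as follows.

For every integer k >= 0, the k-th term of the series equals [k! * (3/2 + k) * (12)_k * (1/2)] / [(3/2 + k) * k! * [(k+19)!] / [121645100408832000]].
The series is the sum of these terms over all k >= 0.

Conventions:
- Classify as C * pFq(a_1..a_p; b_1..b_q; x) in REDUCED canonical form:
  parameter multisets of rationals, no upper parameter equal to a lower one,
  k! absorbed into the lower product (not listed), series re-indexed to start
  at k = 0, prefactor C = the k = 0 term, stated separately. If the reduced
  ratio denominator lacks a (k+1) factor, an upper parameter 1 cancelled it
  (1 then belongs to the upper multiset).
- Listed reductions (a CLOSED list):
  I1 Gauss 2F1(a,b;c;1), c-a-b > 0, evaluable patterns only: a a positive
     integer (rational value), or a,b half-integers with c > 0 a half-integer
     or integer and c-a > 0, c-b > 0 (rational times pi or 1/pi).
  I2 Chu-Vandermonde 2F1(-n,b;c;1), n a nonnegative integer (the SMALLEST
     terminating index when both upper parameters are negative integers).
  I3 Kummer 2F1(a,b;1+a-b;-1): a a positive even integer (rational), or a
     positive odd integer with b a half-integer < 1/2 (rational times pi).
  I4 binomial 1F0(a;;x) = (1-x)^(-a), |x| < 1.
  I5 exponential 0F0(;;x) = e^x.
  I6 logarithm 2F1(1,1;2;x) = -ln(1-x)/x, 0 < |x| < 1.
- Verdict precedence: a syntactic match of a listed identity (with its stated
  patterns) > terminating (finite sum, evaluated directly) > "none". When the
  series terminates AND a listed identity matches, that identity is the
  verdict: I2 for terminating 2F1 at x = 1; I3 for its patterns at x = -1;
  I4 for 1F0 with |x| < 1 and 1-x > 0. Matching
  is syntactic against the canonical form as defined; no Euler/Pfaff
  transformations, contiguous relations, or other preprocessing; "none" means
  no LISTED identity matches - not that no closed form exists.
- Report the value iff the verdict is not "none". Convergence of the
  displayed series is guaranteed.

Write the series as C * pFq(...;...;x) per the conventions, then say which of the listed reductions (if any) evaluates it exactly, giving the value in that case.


Canonical form: C = 1/2 times 2F1 with upper {1, 12}, lower {20}, x = 1. Verdict: the Gauss summation I1 matches (x = 1: the Gamma ratio telescopes since c-a-b = 7 > 0 and a = 1 in Z>0). Hence: 19/14.

Structural cue: from the first term 1/2: the denominator's factorial ratio (C = 1/2, x = 1) is a lower Pochhammer.
Consecutive-term ratio: r(k) = 1 * (k+1) (k+12) / [(k+20) (k+1)] ; factor over Q: parameters, x = 1, and C = 1/2.


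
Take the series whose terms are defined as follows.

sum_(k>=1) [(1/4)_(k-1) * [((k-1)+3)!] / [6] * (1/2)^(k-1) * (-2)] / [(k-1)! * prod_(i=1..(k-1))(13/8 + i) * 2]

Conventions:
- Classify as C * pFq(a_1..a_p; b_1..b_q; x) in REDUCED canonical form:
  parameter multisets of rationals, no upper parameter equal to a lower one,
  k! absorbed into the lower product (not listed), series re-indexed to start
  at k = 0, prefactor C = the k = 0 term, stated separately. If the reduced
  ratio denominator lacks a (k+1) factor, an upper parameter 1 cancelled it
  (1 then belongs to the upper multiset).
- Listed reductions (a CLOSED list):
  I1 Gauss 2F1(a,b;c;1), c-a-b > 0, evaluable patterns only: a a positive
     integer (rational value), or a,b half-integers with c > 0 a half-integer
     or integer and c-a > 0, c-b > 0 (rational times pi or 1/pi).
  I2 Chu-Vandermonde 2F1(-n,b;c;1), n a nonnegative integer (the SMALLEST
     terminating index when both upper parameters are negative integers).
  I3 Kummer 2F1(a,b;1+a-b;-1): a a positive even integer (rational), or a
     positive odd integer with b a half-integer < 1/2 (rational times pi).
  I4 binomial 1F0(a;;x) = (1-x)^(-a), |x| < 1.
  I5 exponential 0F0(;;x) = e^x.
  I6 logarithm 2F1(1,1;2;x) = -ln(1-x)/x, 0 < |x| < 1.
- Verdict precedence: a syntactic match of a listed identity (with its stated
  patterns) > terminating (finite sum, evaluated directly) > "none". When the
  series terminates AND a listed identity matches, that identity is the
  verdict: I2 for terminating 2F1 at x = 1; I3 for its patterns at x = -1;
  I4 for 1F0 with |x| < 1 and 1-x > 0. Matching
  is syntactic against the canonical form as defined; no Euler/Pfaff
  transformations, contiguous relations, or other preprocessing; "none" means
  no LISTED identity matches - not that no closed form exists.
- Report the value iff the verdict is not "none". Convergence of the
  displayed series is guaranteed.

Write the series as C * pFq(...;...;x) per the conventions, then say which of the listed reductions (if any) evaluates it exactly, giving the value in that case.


Reduced: x = 1/2, 2F1, upper = {1/4, 4}, lower = {21/8}, C = -1. Verdict: none. No listed pattern accepts 2F1(1/4, 4; 21/8; 1/2).

Key step: t_0 = -1 here, and the factorial ratio (C = -1, x = 1/2) (k+a-1)!/(a-1)! is a rising factorial (a)_k.
Term ratio: r(k) = (1/2) * (k+1/4) (k+4) / [(k+21/8) (k+1)] - rational in k. x = (1/2); t_0 = -1; negate the roots.


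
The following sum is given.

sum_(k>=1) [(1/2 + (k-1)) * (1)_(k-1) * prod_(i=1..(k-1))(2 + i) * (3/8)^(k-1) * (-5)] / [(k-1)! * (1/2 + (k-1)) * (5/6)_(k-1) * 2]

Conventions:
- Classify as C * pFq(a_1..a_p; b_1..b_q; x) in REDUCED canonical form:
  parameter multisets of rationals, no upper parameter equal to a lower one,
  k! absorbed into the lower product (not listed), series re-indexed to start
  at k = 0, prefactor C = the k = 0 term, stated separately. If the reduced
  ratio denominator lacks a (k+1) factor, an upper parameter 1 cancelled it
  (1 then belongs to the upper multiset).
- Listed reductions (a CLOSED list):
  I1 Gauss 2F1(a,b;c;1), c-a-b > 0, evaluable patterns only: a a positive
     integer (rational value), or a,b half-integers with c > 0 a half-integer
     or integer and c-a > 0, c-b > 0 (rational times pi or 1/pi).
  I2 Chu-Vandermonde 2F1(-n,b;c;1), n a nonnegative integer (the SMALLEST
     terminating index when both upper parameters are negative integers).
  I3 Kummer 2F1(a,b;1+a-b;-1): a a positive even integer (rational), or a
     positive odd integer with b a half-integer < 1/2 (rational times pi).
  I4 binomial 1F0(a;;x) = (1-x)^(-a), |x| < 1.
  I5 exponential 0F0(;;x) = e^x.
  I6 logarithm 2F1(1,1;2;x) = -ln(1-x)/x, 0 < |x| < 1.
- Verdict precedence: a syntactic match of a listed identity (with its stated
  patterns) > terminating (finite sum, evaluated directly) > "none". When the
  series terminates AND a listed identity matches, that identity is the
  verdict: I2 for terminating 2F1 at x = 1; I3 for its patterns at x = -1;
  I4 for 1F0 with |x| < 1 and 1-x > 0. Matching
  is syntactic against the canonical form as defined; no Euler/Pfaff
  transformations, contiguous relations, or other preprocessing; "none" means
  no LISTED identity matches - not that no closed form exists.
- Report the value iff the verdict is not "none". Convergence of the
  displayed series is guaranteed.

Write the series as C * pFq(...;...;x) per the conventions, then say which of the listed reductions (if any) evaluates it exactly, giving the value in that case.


Canonical form: C = -5/2 times 2F1 with upper {1, 3}, lower {5/6}, x = 3/8. Verdict: none here - no I1-I6 shape fits x = 3/8 with lower {5/6}.

The tell: x = (3/8) and the factor k + 1/2 cancels (top and bottom), leaving prefactor -5/2.
Step ratio: r(k) = (3/8) * (k+1) (k+3) / [(k+5/6) (k+1)] - poly over poly, x = (3/8) from leading terms; C = -5/2 at k = 0.
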